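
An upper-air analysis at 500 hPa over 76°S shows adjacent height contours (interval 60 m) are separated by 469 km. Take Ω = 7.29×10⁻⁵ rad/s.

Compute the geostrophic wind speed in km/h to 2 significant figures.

32 km/h

Coriolis parameter at 76°S:
f = 2Ω sin φ = 2 × 7.29×10⁻⁵ × sin 76° = 1.41×10⁻⁴ s⁻¹
Height gradient: |∂Z/∂n| = 60 m / 469000 m = 1.28×10⁻⁴
On a pressure surface, geostrophic balance gives V_g = (g/f)|∂Z/∂n|:
V_g = 9.81 × 1.28×10⁻⁴ / 1.41×10⁻⁴ = 8.87 m/s
Converting: 8.87 m/s × 3.6 = 32 km/h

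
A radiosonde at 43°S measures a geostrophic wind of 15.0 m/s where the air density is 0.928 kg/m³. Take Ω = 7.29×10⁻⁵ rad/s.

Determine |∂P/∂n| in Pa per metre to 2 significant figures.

1.4×10⁻³ Pa/m

Coriolis parameter at 43°S:
f = 2Ω sin φ = 2 × 7.29×10⁻⁵ × sin 43° = 9.94×10⁻⁵ s⁻¹
Geostrophic balance rearranged: |∂P/∂n| = f ρ V_g
|∂P/∂n| = 9.94×10⁻⁵ × 0.928 × 15.0 = 1.38×10⁻³ Pa/m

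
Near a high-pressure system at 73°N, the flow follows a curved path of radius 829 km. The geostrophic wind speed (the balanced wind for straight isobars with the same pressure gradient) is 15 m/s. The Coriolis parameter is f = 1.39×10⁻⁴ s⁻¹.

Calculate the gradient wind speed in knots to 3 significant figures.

Around a high, pressure-gradient force acts outward with centrifugal, so Coriolis balances both:
fV = (1/ρ)|∂P/∂n| + V²/R  →  V² − fR·V + fR·V_g = 0
With fR = 1.39×10⁻⁴ × 829×10³ m = 115 m/s:
V = [fR − √((fR)² − 4 fR V_g)]/2 = [115 − √(115² − 4×115×15)]/2 = 17.7 m/s
Supergeostrophic (V > V_g = 15 m/s), as expected around a high.
Converting: 17.7 m/s × 1.944 = 34.5 knots

34.5 knots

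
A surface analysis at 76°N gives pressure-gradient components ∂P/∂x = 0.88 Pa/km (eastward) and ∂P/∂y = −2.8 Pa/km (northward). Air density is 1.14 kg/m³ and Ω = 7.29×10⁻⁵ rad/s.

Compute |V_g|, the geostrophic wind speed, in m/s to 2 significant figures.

Coriolis parameter at 76°N:
f = 2Ω sin φ = 2 × 7.29×10⁻⁵ × sin 76° = 1.41×10⁻⁴ s⁻¹
Component geostrophic relations (x east, y north):
u_g = −(1/(fρ)) ∂P/∂y,  v_g = (1/(fρ)) ∂P/∂x
u_g = −(−2.8×10⁻³)/(1.41×10⁻⁴ × 1.14) = 17.4 m/s;  v_g = (0.88×10⁻³)/(1.41×10⁻⁴ × 1.14) = 5.46 m/s
|V_g| = √(u_g² + v_g²) = 18.2 m/s

18 m/s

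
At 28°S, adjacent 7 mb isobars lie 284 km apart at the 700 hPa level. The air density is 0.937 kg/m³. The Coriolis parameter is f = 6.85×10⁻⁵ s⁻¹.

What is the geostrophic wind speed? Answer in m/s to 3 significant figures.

38.4 m/s

Pressure gradient: |∂P/∂n| = 700 Pa / 284000 m = 2.46×10⁻³ Pa/m
Geostrophic balance (pressure-gradient force = Coriolis force):
V_g = (1/(fρ)) |∂P/∂n| = 2.46×10⁻³ / (6.85×10⁻⁵ × 0.937) = 38.4 m/s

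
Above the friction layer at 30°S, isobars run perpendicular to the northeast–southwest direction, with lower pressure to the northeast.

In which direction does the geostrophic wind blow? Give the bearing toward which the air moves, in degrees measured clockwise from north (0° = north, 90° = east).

315°

The pressure-gradient force points toward the northeast (bearing 045°).
Geostrophic balance: in the Southern Hemisphere the Coriolis force deflects motion to the left, so the geostrophic wind blows 90° to the left of the pressure-gradient force (low pressure on the right).
Rotating 045° by 90° counterclockwise gives 315° — the wind blows toward the northwest.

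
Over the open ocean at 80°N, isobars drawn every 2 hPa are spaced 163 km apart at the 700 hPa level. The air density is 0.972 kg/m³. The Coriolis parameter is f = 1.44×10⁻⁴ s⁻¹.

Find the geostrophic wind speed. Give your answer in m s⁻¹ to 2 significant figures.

Pressure gradient: |∂P/∂n| = 200 Pa / 163000 m = 1.23×10⁻³ Pa/m
Geostrophic balance (pressure-gradient force = Coriolis force):
V_g = (1/(fρ)) |∂P/∂n| = 1.23×10⁻³ / (1.44×10⁻⁴ × 0.972) = 8.77 m/s

8.8 m s⁻¹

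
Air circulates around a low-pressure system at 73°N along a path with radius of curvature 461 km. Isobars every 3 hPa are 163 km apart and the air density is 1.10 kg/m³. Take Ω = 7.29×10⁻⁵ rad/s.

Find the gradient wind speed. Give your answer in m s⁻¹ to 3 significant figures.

10.3 m s⁻¹

Coriolis parameter at 73°N:
f = 2Ω sin φ = 2 × 7.29×10⁻⁵ × sin 73° = 1.39×10⁻⁴ s⁻¹
Pressure gradient: |∂P/∂n| = 300 Pa / 163000 m = 1.84×10⁻³ Pa/m
Geostrophic speed: V_g = |∂P/∂n|/(fρ) = 1.84×10⁻³/(1.39×10⁻⁴ × 1.10) = 12.0 m/s
Around a low, centrifugal force acts outward with Coriolis, so pressure-gradient force balances both:
(1/ρ)|∂P/∂n| = fV + V²/R  →  V² + fR·V − fR·V_g = 0
With fR = 1.39×10⁻⁴ × 461×10³ m = 64.3 m/s:
V = [−fR + √((fR)² + 4 fR V_g)]/2 = [−64.3 + √(64.3² + 4×64.3×12)]/2 = 10.3 m/s
Subgeostrophic (V < V_g = 12 m/s), as expected around a low.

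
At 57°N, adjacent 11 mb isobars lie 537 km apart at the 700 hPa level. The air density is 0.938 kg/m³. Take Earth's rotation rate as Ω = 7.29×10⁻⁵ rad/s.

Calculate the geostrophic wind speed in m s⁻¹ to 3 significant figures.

17.9 m s⁻¹

Coriolis parameter at 57°N:
f = 2Ω sin φ = 2 × 7.29×10⁻⁵ × sin 57° = 1.22×10⁻⁴ s⁻¹
Pressure gradient: |∂P/∂n| = 1100 Pa / 537000 m = 2.05×10⁻³ Pa/m
Geostrophic balance (pressure-gradient force = Coriolis force):
V_g = (1/(fρ)) |∂P/∂n| = 2.05×10⁻³ / (1.22×10⁻⁴ × 0.938) = 17.9 m/s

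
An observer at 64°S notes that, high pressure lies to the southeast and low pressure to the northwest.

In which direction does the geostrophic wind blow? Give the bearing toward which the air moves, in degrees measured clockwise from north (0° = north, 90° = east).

225°

The pressure-gradient force points toward the northwest (bearing 315°).
Geostrophic balance: in the Southern Hemisphere the Coriolis force deflects motion to the left, so the geostrophic wind blows 90° to the left of the pressure-gradient force (low pressure on the right).
Rotating 315° by 90° counterclockwise gives 225° — the wind blows toward the southwest.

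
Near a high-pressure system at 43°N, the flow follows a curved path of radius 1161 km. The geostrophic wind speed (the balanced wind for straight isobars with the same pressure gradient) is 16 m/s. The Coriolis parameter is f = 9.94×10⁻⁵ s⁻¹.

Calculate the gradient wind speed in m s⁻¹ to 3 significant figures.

Around a high, pressure-gradient force acts outward with centrifugal, so Coriolis balances both:
fV = (1/ρ)|∂P/∂n| + V²/R  →  V² − fR·V + fR·V_g = 0
With fR = 9.94×10⁻⁵ × 1161×10³ m = 115 m/s:
V = [fR − √((fR)² − 4 fR V_g)]/2 = [115 − √(115² − 4×115×16)]/2 = 19.2 m/s
Supergeostrophic (V > V_g = 16 m/s), as expected around a high.

19.2 m s⁻¹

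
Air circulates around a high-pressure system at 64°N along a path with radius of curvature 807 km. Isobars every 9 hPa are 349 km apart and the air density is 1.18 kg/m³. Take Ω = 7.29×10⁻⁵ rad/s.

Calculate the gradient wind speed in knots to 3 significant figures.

40.3 knots

Coriolis parameter at 64°N:
f = 2Ω sin φ = 2 × 7.29×10⁻⁵ × sin 64° = 1.31×10⁻⁴ s⁻¹
Pressure gradient: |∂P/∂n| = 900 Pa / 349000 m = 2.58×10⁻³ Pa/m
Geostrophic speed: V_g = |∂P/∂n|/(fρ) = 2.58×10⁻³/(1.31×10⁻⁴ × 1.18) = 16.7 m/s
Around a high, pressure-gradient force acts outward with centrifugal, so Coriolis balances both:
fV = (1/ρ)|∂P/∂n| + V²/R  →  V² − fR·V + fR·V_g = 0
With fR = 1.31×10⁻⁴ × 807×10³ m = 106 m/s:
V = [fR − √((fR)² − 4 fR V_g)]/2 = [106 − √(106² − 4×106×16.7)]/2 = 20.7 m/s
Supergeostrophic (V > V_g = 16.7 m/s), as expected around a high.
Converting: 20.7 m/s × 1.944 = 40.3 knots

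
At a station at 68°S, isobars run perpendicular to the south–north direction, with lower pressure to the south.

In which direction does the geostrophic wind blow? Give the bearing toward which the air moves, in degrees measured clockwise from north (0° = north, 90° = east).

090°

The pressure-gradient force points toward the south (bearing 180°).
Geostrophic balance: in the Southern Hemisphere the Coriolis force deflects motion to the left, so the geostrophic wind blows 90° to the left of the pressure-gradient force (low pressure on the right).
Rotating 180° by 90° counterclockwise gives 090° — the wind blows toward the east.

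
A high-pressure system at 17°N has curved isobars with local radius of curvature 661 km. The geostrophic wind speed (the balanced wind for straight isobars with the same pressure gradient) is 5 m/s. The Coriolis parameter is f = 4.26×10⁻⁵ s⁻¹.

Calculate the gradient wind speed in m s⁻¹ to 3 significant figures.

Around a high, pressure-gradient force acts outward with centrifugal, so Coriolis balances both:
fV = (1/ρ)|∂P/∂n| + V²/R  →  V² − fR·V + fR·V_g = 0
With fR = 4.26×10⁻⁵ × 661×10³ m = 28.2 m/s:
V = [fR − √((fR)² − 4 fR V_g)]/2 = [28.2 − √(28.2² − 4×28.2×5)]/2 = 6.5 m/s
Supergeostrophic (V > V_g = 5 m/s), as expected around a high.

6.50 m s⁻¹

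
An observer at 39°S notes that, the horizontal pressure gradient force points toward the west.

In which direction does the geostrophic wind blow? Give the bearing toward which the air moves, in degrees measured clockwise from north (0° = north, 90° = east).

The pressure-gradient force points toward the west (bearing 270°).
Geostrophic balance: in the Southern Hemisphere the Coriolis force deflects motion to the left, so the geostrophic wind blows 90° to the left of the pressure-gradient force (low pressure on the right).
Rotating 270° by 90° counterclockwise gives 180° — the wind blows toward the south.

180°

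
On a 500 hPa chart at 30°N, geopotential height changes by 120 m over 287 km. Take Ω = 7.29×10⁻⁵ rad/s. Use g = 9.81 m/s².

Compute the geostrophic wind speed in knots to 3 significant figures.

109 knots

Coriolis parameter at 30°N:
f = 2Ω sin φ = 2 × 7.29×10⁻⁵ × sin 30° = 7.29×10⁻⁵ s⁻¹
Height gradient: |∂Z/∂n| = 120 m / 287000 m = 4.18×10⁻⁴
On a pressure surface, geostrophic balance gives V_g = (g/f)|∂Z/∂n|:
V_g = 9.81 × 4.18×10⁻⁴ / 7.29×10⁻⁵ = 56.3 m/s
Converting: 56.3 m/s × 1.944 = 109 knots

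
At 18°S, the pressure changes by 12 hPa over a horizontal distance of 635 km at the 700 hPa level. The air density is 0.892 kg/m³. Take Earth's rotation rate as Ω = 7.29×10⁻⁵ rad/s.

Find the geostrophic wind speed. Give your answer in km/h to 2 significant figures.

Coriolis parameter at 18°S:
f = 2Ω sin φ = 2 × 7.29×10⁻⁵ × sin 18° = 4.51×10⁻⁵ s⁻¹
Pressure gradient: |∂P/∂n| = 1200 Pa / 635000 m = 1.89×10⁻³ Pa/m
Geostrophic balance (pressure-gradient force = Coriolis force):
V_g = (1/(fρ)) |∂P/∂n| = 1.89×10⁻³ / (4.51×10⁻⁵ × 0.892) = 47.0 m/s
Converting: 47.0 m/s × 3.6 = 170 km/h

170 km/h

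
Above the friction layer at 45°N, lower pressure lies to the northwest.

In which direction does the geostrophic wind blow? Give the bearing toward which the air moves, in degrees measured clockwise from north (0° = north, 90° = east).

045°

The pressure-gradient force points toward the northwest (bearing 315°).
Geostrophic balance: in the Northern Hemisphere the Coriolis force deflects motion to the right, so the geostrophic wind blows 90° to the right of the pressure-gradient force (low pressure on the left).
Rotating 315° by 90° clockwise gives 045° — the wind blows toward the northeast.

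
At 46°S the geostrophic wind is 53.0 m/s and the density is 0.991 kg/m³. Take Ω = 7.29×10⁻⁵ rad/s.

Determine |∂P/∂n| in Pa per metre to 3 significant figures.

Coriolis parameter at 46°S:
f = 2Ω sin φ = 2 × 7.29×10⁻⁵ × sin 46° = 1.05×10⁻⁴ s⁻¹
Geostrophic balance rearranged: |∂P/∂n| = f ρ V_g
|∂P/∂n| = 1.05×10⁻⁴ × 0.991 × 53.0 = 5.51×10⁻³ Pa/m

5.51×10⁻³ Pa/m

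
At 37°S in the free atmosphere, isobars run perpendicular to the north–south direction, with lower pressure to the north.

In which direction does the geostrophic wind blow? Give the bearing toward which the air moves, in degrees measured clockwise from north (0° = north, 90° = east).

The pressure-gradient force points toward the north (bearing 000°).
Geostrophic balance: in the Southern Hemisphere the Coriolis force deflects motion to the left, so the geostrophic wind blows 90° to the left of the pressure-gradient force (low pressure on the right).
Rotating 000° by 90° counterclockwise gives 270° — the wind blows toward the west.

270°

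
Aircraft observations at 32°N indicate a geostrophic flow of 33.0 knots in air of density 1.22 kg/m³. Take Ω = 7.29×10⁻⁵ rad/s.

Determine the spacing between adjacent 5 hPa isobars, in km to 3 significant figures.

312 km

Coriolis parameter at 32°N:
f = 2Ω sin φ = 2 × 7.29×10⁻⁵ × sin 32° = 7.73×10⁻⁵ s⁻¹
Wind speed in SI: 33.0 knots = 17.0 m/s
Geostrophic balance rearranged: |∂P/∂n| = f ρ V_g
|∂P/∂n| = 7.73×10⁻⁵ × 1.22 × 17.0 = 1.60×10⁻³ Pa/m
Isobar spacing: Δn = ΔP/|∂P/∂n| = 500 Pa / 1.60×10⁻³ Pa/m = 312457 m ≈ 312 km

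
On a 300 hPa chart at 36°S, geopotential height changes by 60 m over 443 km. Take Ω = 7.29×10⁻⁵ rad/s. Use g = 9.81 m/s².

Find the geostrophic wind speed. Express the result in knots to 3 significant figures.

30.1 knots

Coriolis parameter at 36°S:
f = 2Ω sin φ = 2 × 7.29×10⁻⁵ × sin 36° = 8.57×10⁻⁵ s⁻¹
Height gradient: |∂Z/∂n| = 60 m / 443000 m = 1.35×10⁻⁴
On a pressure surface, geostrophic balance gives V_g = (g/f)|∂Z/∂n|:
V_g = 9.81 × 1.35×10⁻⁴ / 8.57×10⁻⁵ = 15.5 m/s
Converting: 15.5 m/s × 1.944 = 30.1 knots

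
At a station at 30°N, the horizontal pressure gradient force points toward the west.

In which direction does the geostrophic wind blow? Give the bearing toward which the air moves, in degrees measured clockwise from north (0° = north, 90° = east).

000°

The pressure-gradient force points toward the west (bearing 270°).
Geostrophic balance: in the Northern Hemisphere the Coriolis force deflects motion to the right, so the geostrophic wind blows 90° to the right of the pressure-gradient force (low pressure on the left).
Rotating 270° by 90° clockwise gives 000° — the wind blows toward the north.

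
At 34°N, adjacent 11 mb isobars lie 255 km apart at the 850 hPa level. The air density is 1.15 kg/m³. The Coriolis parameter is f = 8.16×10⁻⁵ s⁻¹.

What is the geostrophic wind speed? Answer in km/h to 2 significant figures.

Pressure gradient: |∂P/∂n| = 1100 Pa / 255000 m = 4.31×10⁻³ Pa/m
Geostrophic balance (pressure-gradient force = Coriolis force):
V_g = (1/(fρ)) |∂P/∂n| = 4.31×10⁻³ / (8.16×10⁻⁵ × 1.15) = 46.0 m/s
Converting: 46.0 m/s × 3.6 = 170 km/h

170 km/h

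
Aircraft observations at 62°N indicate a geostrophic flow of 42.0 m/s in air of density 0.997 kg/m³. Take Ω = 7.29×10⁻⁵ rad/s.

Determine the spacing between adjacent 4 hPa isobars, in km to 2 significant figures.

74 km

Coriolis parameter at 62°N:
f = 2Ω sin φ = 2 × 7.29×10⁻⁵ × sin 62° = 1.29×10⁻⁴ s⁻¹
Geostrophic balance rearranged: |∂P/∂n| = f ρ V_g
|∂P/∂n| = 1.29×10⁻⁴ × 0.997 × 42.0 = 5.39×10⁻³ Pa/m
Isobar spacing: Δn = ΔP/|∂P/∂n| = 400 Pa / 5.39×10⁻³ Pa/m = 74203 m ≈ 74 km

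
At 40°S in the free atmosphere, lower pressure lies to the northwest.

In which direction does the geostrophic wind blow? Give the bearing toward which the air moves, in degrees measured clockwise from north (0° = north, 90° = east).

225°

The pressure-gradient force points toward the northwest (bearing 315°).
Geostrophic balance: in the Southern Hemisphere the Coriolis force deflects motion to the left, so the geostrophic wind blows 90° to the left of the pressure-gradient force (low pressure on the right).
Rotating 315° by 90° counterclockwise gives 225° — the wind blows toward the southwest.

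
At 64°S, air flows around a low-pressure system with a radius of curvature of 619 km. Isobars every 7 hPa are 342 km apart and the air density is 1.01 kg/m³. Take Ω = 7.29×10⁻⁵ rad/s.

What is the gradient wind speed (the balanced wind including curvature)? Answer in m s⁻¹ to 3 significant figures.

Coriolis parameter at 64°S:
f = 2Ω sin φ = 2 × 7.29×10⁻⁵ × sin 64° = 1.31×10⁻⁴ s⁻¹
Pressure gradient: |∂P/∂n| = 700 Pa / 342000 m = 2.05×10⁻³ Pa/m
Geostrophic speed: V_g = |∂P/∂n|/(fρ) = 2.05×10⁻³/(1.31×10⁻⁴ × 1.01) = 15.5 m/s
Around a low, centrifugal force acts outward with Coriolis, so pressure-gradient force balances both:
(1/ρ)|∂P/∂n| = fV + V²/R  →  V² + fR·V − fR·V_g = 0
With fR = 1.31×10⁻⁴ × 619×10³ m = 81.1 m/s:
V = [−fR + √((fR)² + 4 fR V_g)]/2 = [−81.1 + √(81.1² + 4×81.1×15.5)]/2 = 13.3 m/s
Subgeostrophic (V < V_g = 15.5 m/s), as expected around a low.

13.3 m s⁻¹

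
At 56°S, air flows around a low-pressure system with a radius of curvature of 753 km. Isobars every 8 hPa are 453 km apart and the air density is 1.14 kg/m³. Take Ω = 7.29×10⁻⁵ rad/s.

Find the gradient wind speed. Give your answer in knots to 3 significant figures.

Coriolis parameter at 56°S:
f = 2Ω sin φ = 2 × 7.29×10⁻⁵ × sin 56° = 1.21×10⁻⁴ s⁻¹
Pressure gradient: |∂P/∂n| = 800 Pa / 453000 m = 1.77×10⁻³ Pa/m
Geostrophic speed: V_g = |∂P/∂n|/(fρ) = 1.77×10⁻³/(1.21×10⁻⁴ × 1.14) = 12.8 m/s
Around a low, centrifugal force acts outward with Coriolis, so pressure-gradient force balances both:
(1/ρ)|∂P/∂n| = fV + V²/R  →  V² + fR·V − fR·V_g = 0
With fR = 1.21×10⁻⁴ × 753×10³ m = 91.0 m/s:
V = [−fR + √((fR)² + 4 fR V_g)]/2 = [−91.0 + √(91.0² + 4×91.0×12.8)]/2 = 11.4 m/s
Subgeostrophic (V < V_g = 12.8 m/s), as expected around a low.
Converting: 11.4 m/s × 1.944 = 22.1 knots

22.1 knots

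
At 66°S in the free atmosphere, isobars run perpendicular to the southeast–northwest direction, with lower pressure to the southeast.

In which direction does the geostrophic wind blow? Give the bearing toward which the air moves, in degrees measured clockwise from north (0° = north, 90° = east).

045°

The pressure-gradient force points toward the southeast (bearing 135°).
Geostrophic balance: in the Southern Hemisphere the Coriolis force deflects motion to the left, so the geostrophic wind blows 90° to the left of the pressure-gradient force (low pressure on the right).
Rotating 135° by 90° counterclockwise gives 045° — the wind blows toward the northeast.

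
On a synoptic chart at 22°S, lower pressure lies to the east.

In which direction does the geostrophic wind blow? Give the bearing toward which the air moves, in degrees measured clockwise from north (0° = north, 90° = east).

The pressure-gradient force points toward the east (bearing 090°).
Geostrophic balance: in the Southern Hemisphere the Coriolis force deflects motion to the left, so the geostrophic wind blows 90° to the left of the pressure-gradient force (low pressure on the right).
Rotating 090° by 90° counterclockwise gives 000° — the wind blows toward the north.

000°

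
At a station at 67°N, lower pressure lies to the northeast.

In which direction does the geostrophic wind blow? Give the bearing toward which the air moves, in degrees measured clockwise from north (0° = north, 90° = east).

The pressure-gradient force points toward the northeast (bearing 045°).
Geostrophic balance: in the Northern Hemisphere the Coriolis force deflects motion to the right, so the geostrophic wind blows 90° to the right of the pressure-gradient force (low pressure on the left).
Rotating 045° by 90° clockwise gives 135° — the wind blows toward the southeast.

135°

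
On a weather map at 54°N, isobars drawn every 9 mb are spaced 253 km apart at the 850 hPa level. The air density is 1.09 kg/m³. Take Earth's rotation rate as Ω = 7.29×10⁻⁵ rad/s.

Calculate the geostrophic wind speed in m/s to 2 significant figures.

28 m/s

Coriolis parameter at 54°N:
f = 2Ω sin φ = 2 × 7.29×10⁻⁵ × sin 54° = 1.18×10⁻⁴ s⁻¹
Pressure gradient: |∂P/∂n| = 900 Pa / 253000 m = 3.56×10⁻³ Pa/m
Geostrophic balance (pressure-gradient force = Coriolis force):
V_g = (1/(fρ)) |∂P/∂n| = 3.56×10⁻³ / (1.18×10⁻⁴ × 1.09) = 27.7 m/s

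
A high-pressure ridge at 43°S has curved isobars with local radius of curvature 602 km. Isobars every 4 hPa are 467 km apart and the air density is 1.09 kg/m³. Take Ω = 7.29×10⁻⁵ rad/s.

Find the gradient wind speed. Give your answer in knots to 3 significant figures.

18.2 knots

Coriolis parameter at 43°S:
f = 2Ω sin φ = 2 × 7.29×10⁻⁵ × sin 43° = 9.94×10⁻⁵ s⁻¹
Pressure gradient: |∂P/∂n| = 400 Pa / 467000 m = 8.57×10⁻⁴ Pa/m
Geostrophic speed: V_g = |∂P/∂n|/(fρ) = 8.57×10⁻⁴/(9.94×10⁻⁵ × 1.09) = 7.90 m/s
Around a high, pressure-gradient force acts outward with centrifugal, so Coriolis balances both:
fV = (1/ρ)|∂P/∂n| + V²/R  →  V² − fR·V + fR·V_g = 0
With fR = 9.94×10⁻⁵ × 602×10³ m = 59.9 m/s:
V = [fR − √((fR)² − 4 fR V_g)]/2 = [59.9 − √(59.9² − 4×59.9×7.9)]/2 = 9.37 m/s
Supergeostrophic (V > V_g = 7.9 m/s), as expected around a high.
Converting: 9.37 m/s × 1.944 = 18.2 knots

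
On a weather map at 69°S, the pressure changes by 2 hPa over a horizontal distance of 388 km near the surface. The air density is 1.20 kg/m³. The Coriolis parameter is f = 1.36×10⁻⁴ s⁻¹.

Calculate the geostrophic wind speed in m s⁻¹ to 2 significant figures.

3.2 m s⁻¹

Pressure gradient: |∂P/∂n| = 200 Pa / 388000 m = 5.15×10⁻⁴ Pa/m
Geostrophic balance (pressure-gradient force = Coriolis force):
V_g = (1/(fρ)) |∂P/∂n| = 5.15×10⁻⁴ / (1.36×10⁻⁴ × 1.20) = 3.16 m/s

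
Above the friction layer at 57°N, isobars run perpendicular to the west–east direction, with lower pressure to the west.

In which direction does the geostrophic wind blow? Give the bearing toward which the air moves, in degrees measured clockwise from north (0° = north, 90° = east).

The pressure-gradient force points toward the west (bearing 270°).
Geostrophic balance: in the Northern Hemisphere the Coriolis force deflects motion to the right, so the geostrophic wind blows 90° to the right of the pressure-gradient force (low pressure on the left).
Rotating 270° by 90° clockwise gives 000° — the wind blows toward the north.

000°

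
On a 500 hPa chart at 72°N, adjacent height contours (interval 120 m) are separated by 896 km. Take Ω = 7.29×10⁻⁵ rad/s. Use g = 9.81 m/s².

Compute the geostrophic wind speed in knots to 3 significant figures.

18.4 knots

Coriolis parameter at 72°N:
f = 2Ω sin φ = 2 × 7.29×10⁻⁵ × sin 72° = 1.39×10⁻⁴ s⁻¹
Height gradient: |∂Z/∂n| = 120 m / 896000 m = 1.34×10⁻⁴
On a pressure surface, geostrophic balance gives V_g = (g/f)|∂Z/∂n|:
V_g = 9.81 × 1.34×10⁻⁴ / 1.39×10⁻⁴ = 9.47 m/s
Converting: 9.47 m/s × 1.944 = 18.4 knots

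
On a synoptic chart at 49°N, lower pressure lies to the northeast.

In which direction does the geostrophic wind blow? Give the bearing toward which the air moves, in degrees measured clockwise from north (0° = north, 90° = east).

135°

The pressure-gradient force points toward the northeast (bearing 045°).
Geostrophic balance: in the Northern Hemisphere the Coriolis force deflects motion to the right, so the geostrophic wind blows 90° to the right of the pressure-gradient force (low pressure on the left).
Rotating 045° by 90° clockwise gives 135° — the wind blows toward the southeast.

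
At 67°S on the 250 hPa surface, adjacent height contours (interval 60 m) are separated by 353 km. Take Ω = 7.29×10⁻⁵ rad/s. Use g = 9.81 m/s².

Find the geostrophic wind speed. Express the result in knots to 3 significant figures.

Coriolis parameter at 67°S:
f = 2Ω sin φ = 2 × 7.29×10⁻⁵ × sin 67° = 1.34×10⁻⁴ s⁻¹
Height gradient: |∂Z/∂n| = 60 m / 353000 m = 1.70×10⁻⁴
On a pressure surface, geostrophic balance gives V_g = (g/f)|∂Z/∂n|:
V_g = 9.81 × 1.70×10⁻⁴ / 1.34×10⁻⁴ = 12.4 m/s
Converting: 12.4 m/s × 1.944 = 24.2 knots

24.2 knots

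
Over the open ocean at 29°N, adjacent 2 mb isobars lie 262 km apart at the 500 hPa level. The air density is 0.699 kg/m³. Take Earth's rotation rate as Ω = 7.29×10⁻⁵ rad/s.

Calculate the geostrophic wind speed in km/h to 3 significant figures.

55.6 km/h

Coriolis parameter at 29°N:
f = 2Ω sin φ = 2 × 7.29×10⁻⁵ × sin 29° = 7.07×10⁻⁵ s⁻¹
Pressure gradient: |∂P/∂n| = 200 Pa / 262000 m = 7.63×10⁻⁴ Pa/m
Geostrophic balance (pressure-gradient force = Coriolis force):
V_g = (1/(fρ)) |∂P/∂n| = 7.63×10⁻⁴ / (7.07×10⁻⁵ × 0.699) = 15.4 m/s
Converting: 15.4 m/s × 3.6 = 55.6 km/h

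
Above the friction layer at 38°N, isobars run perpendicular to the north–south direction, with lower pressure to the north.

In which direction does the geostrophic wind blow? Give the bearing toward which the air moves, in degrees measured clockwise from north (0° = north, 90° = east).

090°

The pressure-gradient force points toward the north (bearing 000°).
Geostrophic balance: in the Northern Hemisphere the Coriolis force deflects motion to the right, so the geostrophic wind blows 90° to the right of the pressure-gradient force (low pressure on the left).
Rotating 000° by 90° clockwise gives 090° — the wind blows toward the east.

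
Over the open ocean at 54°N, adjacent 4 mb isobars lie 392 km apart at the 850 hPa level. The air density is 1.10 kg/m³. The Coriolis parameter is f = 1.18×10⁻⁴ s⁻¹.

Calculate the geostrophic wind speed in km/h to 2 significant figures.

Pressure gradient: |∂P/∂n| = 400 Pa / 392000 m = 1.02×10⁻³ Pa/m
Geostrophic balance (pressure-gradient force = Coriolis force):
V_g = (1/(fρ)) |∂P/∂n| = 1.02×10⁻³ / (1.18×10⁻⁴ × 1.10) = 7.86 m/s
Converting: 7.86 m/s × 3.6 = 28 km/h

28 km/h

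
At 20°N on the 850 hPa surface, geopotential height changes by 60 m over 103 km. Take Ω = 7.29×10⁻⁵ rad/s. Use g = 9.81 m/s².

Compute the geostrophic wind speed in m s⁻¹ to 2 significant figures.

Coriolis parameter at 20°N:
f = 2Ω sin φ = 2 × 7.29×10⁻⁵ × sin 20° = 4.99×10⁻⁵ s⁻¹
Height gradient: |∂Z/∂n| = 60 m / 103000 m = 5.83×10⁻⁴
On a pressure surface, geostrophic balance gives V_g = (g/f)|∂Z/∂n|:
V_g = 9.81 × 5.83×10⁻⁴ / 4.99×10⁻⁵ = 115 m/s

110 m s⁻¹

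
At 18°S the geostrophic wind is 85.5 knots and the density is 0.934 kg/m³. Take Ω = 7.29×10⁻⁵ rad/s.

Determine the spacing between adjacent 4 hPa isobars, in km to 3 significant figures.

Coriolis parameter at 18°S:
f = 2Ω sin φ = 2 × 7.29×10⁻⁵ × sin 18° = 4.51×10⁻⁵ s⁻¹
Wind speed in SI: 85.5 knots = 44.0 m/s
Geostrophic balance rearranged: |∂P/∂n| = f ρ V_g
|∂P/∂n| = 4.51×10⁻⁵ × 0.934 × 44.0 = 1.85×10⁻³ Pa/m
Isobar spacing: Δn = ΔP/|∂P/∂n| = 400 Pa / 1.85×10⁻³ Pa/m = 216107 m ≈ 216 km

216 km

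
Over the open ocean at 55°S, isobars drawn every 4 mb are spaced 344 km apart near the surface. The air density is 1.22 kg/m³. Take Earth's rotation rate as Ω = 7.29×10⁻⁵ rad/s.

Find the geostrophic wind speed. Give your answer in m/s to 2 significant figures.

8.0 m/s

Coriolis parameter at 55°S:
f = 2Ω sin φ = 2 × 7.29×10⁻⁵ × sin 55° = 1.19×10⁻⁴ s⁻¹
Pressure gradient: |∂P/∂n| = 400 Pa / 344000 m = 1.16×10⁻³ Pa/m
Geostrophic balance (pressure-gradient force = Coriolis force):
V_g = (1/(fρ)) |∂P/∂n| = 1.16×10⁻³ / (1.19×10⁻⁴ × 1.22) = 7.98 m/s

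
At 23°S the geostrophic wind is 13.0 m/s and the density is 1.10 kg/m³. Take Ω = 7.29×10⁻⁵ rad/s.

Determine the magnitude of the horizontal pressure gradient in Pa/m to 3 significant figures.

8.15×10⁻⁴ Pa/m

Coriolis parameter at 23°S:
f = 2Ω sin φ = 2 × 7.29×10⁻⁵ × sin 23° = 5.70×10⁻⁵ s⁻¹
Geostrophic balance rearranged: |∂P/∂n| = f ρ V_g
|∂P/∂n| = 5.70×10⁻⁵ × 1.10 × 13.0 = 8.15×10⁻⁴ Pa/m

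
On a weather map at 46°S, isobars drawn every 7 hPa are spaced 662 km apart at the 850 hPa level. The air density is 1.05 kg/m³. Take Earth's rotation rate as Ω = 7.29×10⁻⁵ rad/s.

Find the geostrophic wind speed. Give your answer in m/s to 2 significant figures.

Coriolis parameter at 46°S:
f = 2Ω sin φ = 2 × 7.29×10⁻⁵ × sin 46° = 1.05×10⁻⁴ s⁻¹
Pressure gradient: |∂P/∂n| = 700 Pa / 662000 m = 1.06×10⁻³ Pa/m
Geostrophic balance (pressure-gradient force = Coriolis force):
V_g = (1/(fρ)) |∂P/∂n| = 1.06×10⁻³ / (1.05×10⁻⁴ × 1.05) = 9.60 m/s

9.6 m/s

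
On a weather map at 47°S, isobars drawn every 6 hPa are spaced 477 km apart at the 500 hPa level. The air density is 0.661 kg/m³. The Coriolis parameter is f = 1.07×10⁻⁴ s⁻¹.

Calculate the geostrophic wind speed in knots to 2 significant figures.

Pressure gradient: |∂P/∂n| = 600 Pa / 477000 m = 1.26×10⁻³ Pa/m
Geostrophic balance (pressure-gradient force = Coriolis force):
V_g = (1/(fρ)) |∂P/∂n| = 1.26×10⁻³ / (1.07×10⁻⁴ × 0.661) = 17.8 m/s
Converting: 17.8 m/s × 1.944 = 35 knots

35 knots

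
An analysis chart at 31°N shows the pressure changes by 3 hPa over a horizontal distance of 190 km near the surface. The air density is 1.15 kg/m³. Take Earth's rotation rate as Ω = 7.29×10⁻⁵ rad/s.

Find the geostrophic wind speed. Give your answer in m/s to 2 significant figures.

Coriolis parameter at 31°N:
f = 2Ω sin φ = 2 × 7.29×10⁻⁵ × sin 31° = 7.51×10⁻⁵ s⁻¹
Pressure gradient: |∂P/∂n| = 300 Pa / 190000 m = 1.58×10⁻³ Pa/m
Geostrophic balance (pressure-gradient force = Coriolis force):
V_g = (1/(fρ)) |∂P/∂n| = 1.58×10⁻³ / (7.51×10⁻⁵ × 1.15) = 18.3 m/s

18 m/s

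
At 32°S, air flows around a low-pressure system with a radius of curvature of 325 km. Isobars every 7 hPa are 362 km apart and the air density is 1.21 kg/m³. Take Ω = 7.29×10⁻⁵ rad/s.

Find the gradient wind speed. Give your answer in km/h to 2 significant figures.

48 km/h

Coriolis parameter at 32°S:
f = 2Ω sin φ = 2 × 7.29×10⁻⁵ × sin 32° = 7.73×10⁻⁵ s⁻¹
Pressure gradient: |∂P/∂n| = 700 Pa / 362000 m = 1.93×10⁻³ Pa/m
Geostrophic speed: V_g = |∂P/∂n|/(fρ) = 1.93×10⁻³/(7.73×10⁻⁵ × 1.21) = 20.7 m/s
Around a low, centrifugal force acts outward with Coriolis, so pressure-gradient force balances both:
(1/ρ)|∂P/∂n| = fV + V²/R  →  V² + fR·V − fR·V_g = 0
With fR = 7.73×10⁻⁵ × 325×10³ m = 25.1 m/s:
V = [−fR + √((fR)² + 4 fR V_g)]/2 = [−25.1 + √(25.1² + 4×25.1×20.7)]/2 = 13.5 m/s
Subgeostrophic (V < V_g = 20.7 m/s), as expected around a low.
Converting: 13.5 m/s × 3.6 = 48 km/h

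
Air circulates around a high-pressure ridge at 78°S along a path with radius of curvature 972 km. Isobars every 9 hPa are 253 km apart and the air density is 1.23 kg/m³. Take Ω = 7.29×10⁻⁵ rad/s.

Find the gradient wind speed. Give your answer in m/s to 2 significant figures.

Coriolis parameter at 78°S:
f = 2Ω sin φ = 2 × 7.29×10⁻⁵ × sin 78° = 1.43×10⁻⁴ s⁻¹
Pressure gradient: |∂P/∂n| = 900 Pa / 253000 m = 3.56×10⁻³ Pa/m
Geostrophic speed: V_g = |∂P/∂n|/(fρ) = 3.56×10⁻³/(1.43×10⁻⁴ × 1.23) = 20.3 m/s
Around a high, pressure-gradient force acts outward with centrifugal, so Coriolis balances both:
fV = (1/ρ)|∂P/∂n| + V²/R  →  V² − fR·V + fR·V_g = 0
With fR = 1.43×10⁻⁴ × 972×10³ m = 139 m/s:
V = [fR − √((fR)² − 4 fR V_g)]/2 = [139 − √(139² − 4×139×20.3)]/2 = 24.7 m/s
Supergeostrophic (V > V_g = 20.3 m/s), as expected around a high.

25 m/s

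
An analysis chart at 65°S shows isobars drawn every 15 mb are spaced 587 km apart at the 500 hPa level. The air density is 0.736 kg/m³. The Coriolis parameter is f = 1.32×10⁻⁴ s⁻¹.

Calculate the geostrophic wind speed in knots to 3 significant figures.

51.1 knots

Pressure gradient: |∂P/∂n| = 1500 Pa / 587000 m = 2.56×10⁻³ Pa/m
Geostrophic balance (pressure-gradient force = Coriolis force):
V_g = (1/(fρ)) |∂P/∂n| = 2.56×10⁻³ / (1.32×10⁻⁴ × 0.736) = 26.3 m/s
Converting: 26.3 m/s × 1.944 = 51.1 knots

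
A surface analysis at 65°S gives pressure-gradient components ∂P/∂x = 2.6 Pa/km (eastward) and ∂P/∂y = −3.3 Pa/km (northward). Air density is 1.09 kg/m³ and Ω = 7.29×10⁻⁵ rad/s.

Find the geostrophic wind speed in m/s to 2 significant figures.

Coriolis parameter at 65°S:
f = 2Ω sin φ = 2 × 7.29×10⁻⁵ × sin 65° = 1.32×10⁻⁴ s⁻¹
In the Southern Hemisphere f is negative: f = −1.32×10⁻⁴ s⁻¹.
Component geostrophic relations (x east, y north):
u_g = −(1/(fρ)) ∂P/∂y,  v_g = (1/(fρ)) ∂P/∂x
u_g = −(−3.3×10⁻³)/(−1.32×10⁻⁴ × 1.09) = −22.9 m/s;  v_g = (2.6×10⁻³)/(−1.32×10⁻⁴ × 1.09) = −18.1 m/s
|V_g| = √(u_g² + v_g²) = 29.2 m/s

29 m/s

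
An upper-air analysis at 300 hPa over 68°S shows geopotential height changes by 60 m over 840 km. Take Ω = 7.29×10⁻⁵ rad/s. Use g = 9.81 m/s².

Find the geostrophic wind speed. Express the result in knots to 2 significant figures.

Coriolis parameter at 68°S:
f = 2Ω sin φ = 2 × 7.29×10⁻⁵ × sin 68° = 1.35×10⁻⁴ s⁻¹
Height gradient: |∂Z/∂n| = 60 m / 840000 m = 7.14×10⁻⁵
On a pressure surface, geostrophic balance gives V_g = (g/f)|∂Z/∂n|:
V_g = 9.81 × 7.14×10⁻⁵ / 1.35×10⁻⁴ = 5.18 m/s
Converting: 5.18 m/s × 1.944 = 10 knots

10 knots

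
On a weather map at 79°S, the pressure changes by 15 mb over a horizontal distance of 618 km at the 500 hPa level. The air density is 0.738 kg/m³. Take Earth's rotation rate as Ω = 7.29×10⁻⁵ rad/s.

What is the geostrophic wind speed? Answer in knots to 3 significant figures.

44.7 knots

Coriolis parameter at 79°S:
f = 2Ω sin φ = 2 × 7.29×10⁻⁵ × sin 79° = 1.43×10⁻⁴ s⁻¹
Pressure gradient: |∂P/∂n| = 1500 Pa / 618000 m = 2.43×10⁻³ Pa/m
Geostrophic balance (pressure-gradient force = Coriolis force):
V_g = (1/(fρ)) |∂P/∂n| = 2.43×10⁻³ / (1.43×10⁻⁴ × 0.738) = 23.0 m/s
Converting: 23.0 m/s × 1.944 = 44.7 knots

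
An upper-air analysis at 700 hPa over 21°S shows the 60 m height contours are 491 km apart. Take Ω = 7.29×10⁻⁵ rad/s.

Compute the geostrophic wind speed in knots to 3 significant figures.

Coriolis parameter at 21°S:
f = 2Ω sin φ = 2 × 7.29×10⁻⁵ × sin 21° = 5.23×10⁻⁵ s⁻¹
Height gradient: |∂Z/∂n| = 60 m / 491000 m = 1.22×10⁻⁴
On a pressure surface, geostrophic balance gives V_g = (g/f)|∂Z/∂n|:
V_g = 9.81 × 1.22×10⁻⁴ / 5.23×10⁻⁵ = 22.9 m/s
Converting: 22.9 m/s × 1.944 = 44.6 knots

44.6 knots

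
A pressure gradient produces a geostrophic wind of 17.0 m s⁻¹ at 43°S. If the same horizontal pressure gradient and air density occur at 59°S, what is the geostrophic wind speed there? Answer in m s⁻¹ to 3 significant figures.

With the same pressure gradient and density, V_g ∝ 1/f ∝ 1/sin φ.
V₂ = V₁ · sin φ₁ / sin φ₂ = 17.0 × sin 43° / sin 59°
V₂ = 17.0 × 0.6820/0.8572 = 13.5 m s⁻¹

13.5 m s⁻¹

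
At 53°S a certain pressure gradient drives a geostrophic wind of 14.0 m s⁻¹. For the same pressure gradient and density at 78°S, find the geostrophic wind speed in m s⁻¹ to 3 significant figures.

With the same pressure gradient and density, V_g ∝ 1/f ∝ 1/sin φ.
V₂ = V₁ · sin φ₁ / sin φ₂ = 14.0 × sin 53° / sin 78°
V₂ = 14.0 × 0.7986/0.9781 = 11.4 m s⁻¹

11.4 m s⁻¹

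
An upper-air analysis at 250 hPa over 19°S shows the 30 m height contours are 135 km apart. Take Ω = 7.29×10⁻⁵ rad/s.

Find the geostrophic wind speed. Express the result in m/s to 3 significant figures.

Coriolis parameter at 19°S:
f = 2Ω sin φ = 2 × 7.29×10⁻⁵ × sin 19° = 4.75×10⁻⁵ s⁻¹
Height gradient: |∂Z/∂n| = 30 m / 135000 m = 2.22×10⁻⁴
On a pressure surface, geostrophic balance gives V_g = (g/f)|∂Z/∂n|:
V_g = 9.81 × 2.22×10⁻⁴ / 4.75×10⁻⁵ = 45.9 m/s

45.9 m/s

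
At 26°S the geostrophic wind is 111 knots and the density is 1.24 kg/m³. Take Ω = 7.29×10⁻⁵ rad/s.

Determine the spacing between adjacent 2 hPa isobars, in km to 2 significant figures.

44 km

Coriolis parameter at 26°S:
f = 2Ω sin φ = 2 × 7.29×10⁻⁵ × sin 26° = 6.39×10⁻⁵ s⁻¹
Wind speed in SI: 111 knots = 57.1 m/s
Geostrophic balance rearranged: |∂P/∂n| = f ρ V_g
|∂P/∂n| = 6.39×10⁻⁵ × 1.24 × 57.1 = 4.53×10⁻³ Pa/m
Isobar spacing: Δn = ΔP/|∂P/∂n| = 200 Pa / 4.53×10⁻³ Pa/m = 44192 m ≈ 44 km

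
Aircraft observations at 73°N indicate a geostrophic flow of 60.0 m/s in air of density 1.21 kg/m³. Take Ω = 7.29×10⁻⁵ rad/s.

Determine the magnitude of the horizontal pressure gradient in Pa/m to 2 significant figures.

1.0×10⁻² Pa/m

Coriolis parameter at 73°N:
f = 2Ω sin φ = 2 × 7.29×10⁻⁵ × sin 73° = 1.39×10⁻⁴ s⁻¹
Geostrophic balance rearranged: |∂P/∂n| = f ρ V_g
|∂P/∂n| = 1.39×10⁻⁴ × 1.21 × 60.0 = 1.01×10⁻² Pa/m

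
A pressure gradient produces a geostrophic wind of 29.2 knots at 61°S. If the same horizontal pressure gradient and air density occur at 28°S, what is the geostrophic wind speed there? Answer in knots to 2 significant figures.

With the same pressure gradient and density, V_g ∝ 1/f ∝ 1/sin φ.
V₂ = V₁ · sin φ₁ / sin φ₂ = 29.2 × sin 61° / sin 28°
V₂ = 29.2 × 0.8746/0.4695 = 54 knots

54 knots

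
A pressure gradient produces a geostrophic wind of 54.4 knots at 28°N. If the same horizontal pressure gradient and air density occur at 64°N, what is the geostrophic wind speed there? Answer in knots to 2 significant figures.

28 knots

With the same pressure gradient and density, V_g ∝ 1/f ∝ 1/sin φ.
V₂ = V₁ · sin φ₁ / sin φ₂ = 54.4 × sin 28° / sin 64°
V₂ = 54.4 × 0.4695/0.8988 = 28 knots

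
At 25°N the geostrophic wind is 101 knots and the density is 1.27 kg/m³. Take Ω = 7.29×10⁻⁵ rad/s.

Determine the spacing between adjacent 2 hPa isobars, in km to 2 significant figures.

Coriolis parameter at 25°N:
f = 2Ω sin φ = 2 × 7.29×10⁻⁵ × sin 25° = 6.16×10⁻⁵ s⁻¹
Wind speed in SI: 101 knots = 52.0 m/s
Geostrophic balance rearranged: |∂P/∂n| = f ρ V_g
|∂P/∂n| = 6.16×10⁻⁵ × 1.27 × 52.0 = 4.07×10⁻³ Pa/m
Isobar spacing: Δn = ΔP/|∂P/∂n| = 200 Pa / 4.07×10⁻³ Pa/m = 49188 m ≈ 49 km

49 km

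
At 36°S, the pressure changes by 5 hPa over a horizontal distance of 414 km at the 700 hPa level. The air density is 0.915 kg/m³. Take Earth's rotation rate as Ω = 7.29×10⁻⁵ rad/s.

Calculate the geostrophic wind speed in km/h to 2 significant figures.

55 km/h

Coriolis parameter at 36°S:
f = 2Ω sin φ = 2 × 7.29×10⁻⁵ × sin 36° = 8.57×10⁻⁵ s⁻¹
Pressure gradient: |∂P/∂n| = 500 Pa / 414000 m = 1.21×10⁻³ Pa/m
Geostrophic balance (pressure-gradient force = Coriolis force):
V_g = (1/(fρ)) |∂P/∂n| = 1.21×10⁻³ / (8.57×10⁻⁵ × 0.915) = 15.4 m/s
Converting: 15.4 m/s × 3.6 = 55 km/h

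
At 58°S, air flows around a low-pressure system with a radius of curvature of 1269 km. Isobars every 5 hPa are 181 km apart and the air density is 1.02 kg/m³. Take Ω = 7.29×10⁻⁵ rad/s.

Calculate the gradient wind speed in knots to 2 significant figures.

38 knots

Coriolis parameter at 58°S:
f = 2Ω sin φ = 2 × 7.29×10⁻⁵ × sin 58° = 1.24×10⁻⁴ s⁻¹
Pressure gradient: |∂P/∂n| = 500 Pa / 181000 m = 2.76×10⁻³ Pa/m
Geostrophic speed: V_g = |∂P/∂n|/(fρ) = 2.76×10⁻³/(1.24×10⁻⁴ × 1.02) = 21.9 m/s
Around a low, centrifugal force acts outward with Coriolis, so pressure-gradient force balances both:
(1/ρ)|∂P/∂n| = fV + V²/R  →  V² + fR·V − fR·V_g = 0
With fR = 1.24×10⁻⁴ × 1269×10³ m = 157 m/s:
V = [−fR + √((fR)² + 4 fR V_g)]/2 = [−157 + √(157² + 4×157×21.9)]/2 = 19.5 m/s
Subgeostrophic (V < V_g = 21.9 m/s), as expected around a low.
Converting: 19.5 m/s × 1.944 = 38 knots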